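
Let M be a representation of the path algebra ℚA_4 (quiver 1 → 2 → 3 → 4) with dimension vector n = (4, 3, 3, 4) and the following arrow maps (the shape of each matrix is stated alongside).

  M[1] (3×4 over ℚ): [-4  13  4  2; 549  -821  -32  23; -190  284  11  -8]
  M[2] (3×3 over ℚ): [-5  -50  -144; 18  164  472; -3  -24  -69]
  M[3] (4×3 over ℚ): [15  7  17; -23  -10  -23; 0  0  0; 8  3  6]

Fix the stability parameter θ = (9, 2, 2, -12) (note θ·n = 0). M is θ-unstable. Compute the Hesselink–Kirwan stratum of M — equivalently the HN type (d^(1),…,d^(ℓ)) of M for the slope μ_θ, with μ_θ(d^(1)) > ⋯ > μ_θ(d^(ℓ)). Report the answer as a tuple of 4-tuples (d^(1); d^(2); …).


Interval decomposition of M: I[1,1], I[1,2], I[1,4]^2, I[3,3], I[4,4]^2.
HN type (ℓ=5): μ^(1)=9; μ^(2)=11/2; μ^(3)=2; μ^(4)=1/4; μ^(5)=-12

((1, 0, 0, 0); (1, 1, 0, 0); (0, 0, 1, 0); (2, 2, 2, 2); (0, 0, 0, 2))


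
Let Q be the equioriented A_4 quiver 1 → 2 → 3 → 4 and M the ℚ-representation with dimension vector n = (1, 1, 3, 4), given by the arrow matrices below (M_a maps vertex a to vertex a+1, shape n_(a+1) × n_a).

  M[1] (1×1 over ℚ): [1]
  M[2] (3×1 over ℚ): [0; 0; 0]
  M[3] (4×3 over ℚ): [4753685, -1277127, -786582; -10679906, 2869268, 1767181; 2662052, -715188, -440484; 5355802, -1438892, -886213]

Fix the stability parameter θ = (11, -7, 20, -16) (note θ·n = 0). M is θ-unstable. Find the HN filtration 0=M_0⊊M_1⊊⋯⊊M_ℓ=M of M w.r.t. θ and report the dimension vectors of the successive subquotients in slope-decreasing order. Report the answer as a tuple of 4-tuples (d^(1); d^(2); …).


Via rank(M_{q-1}∘⋯∘M_p): M ≅ I[1,2], I[3,3], I[3,4]^2, I[4,4]^2.
μ_θ-semistable layers: μ^(1)=20; μ^(2)=2; μ^(3)=-16

((0, 0, 1, 0); (1, 1, 2, 2); (0, 0, 0, 2))


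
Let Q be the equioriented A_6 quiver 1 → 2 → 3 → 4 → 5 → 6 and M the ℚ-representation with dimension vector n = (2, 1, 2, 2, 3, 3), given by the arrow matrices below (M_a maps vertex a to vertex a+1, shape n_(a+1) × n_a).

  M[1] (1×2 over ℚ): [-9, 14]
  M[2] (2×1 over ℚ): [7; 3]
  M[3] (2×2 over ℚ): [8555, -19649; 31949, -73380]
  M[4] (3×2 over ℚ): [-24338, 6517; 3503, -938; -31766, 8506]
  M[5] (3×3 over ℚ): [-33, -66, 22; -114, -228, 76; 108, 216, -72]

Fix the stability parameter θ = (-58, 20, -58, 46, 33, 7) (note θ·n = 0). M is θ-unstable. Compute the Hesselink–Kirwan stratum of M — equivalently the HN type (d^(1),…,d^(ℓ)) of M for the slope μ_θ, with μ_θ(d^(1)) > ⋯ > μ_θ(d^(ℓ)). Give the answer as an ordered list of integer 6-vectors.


Barcode: M ≅ I[1,1], I[1,6], I[3,5], I[5,5], I[6,6]^2. HN layers by μ_θ (6 steps, strictly decreasing):
  μ^(1)=79/2; μ^(2)=33; μ^(3)=86/3; μ^(4)=7; μ^(5)=-19; μ^(6)=-58

((0, 0, 0, 1, 1, 0); (0, 0, 0, 0, 1, 0); (0, 0, 0, 1, 1, 1); (0, 0, 0, 0, 0, 2); (0, 1, 1, 0, 0, 0); (2, 0, 1, 0, 0, 0))


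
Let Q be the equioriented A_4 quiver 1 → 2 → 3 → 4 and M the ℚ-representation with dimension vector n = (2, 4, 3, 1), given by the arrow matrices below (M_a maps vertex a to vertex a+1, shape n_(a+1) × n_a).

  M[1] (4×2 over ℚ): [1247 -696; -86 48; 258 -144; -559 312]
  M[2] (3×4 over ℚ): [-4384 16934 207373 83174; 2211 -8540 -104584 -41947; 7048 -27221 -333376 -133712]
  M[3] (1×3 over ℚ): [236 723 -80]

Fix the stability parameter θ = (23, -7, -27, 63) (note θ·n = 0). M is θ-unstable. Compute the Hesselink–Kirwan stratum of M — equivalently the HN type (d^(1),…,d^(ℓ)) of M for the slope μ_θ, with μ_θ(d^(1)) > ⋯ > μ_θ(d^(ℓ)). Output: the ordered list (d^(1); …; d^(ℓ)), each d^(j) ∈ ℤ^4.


Interval decomposition of M: I[1,1], I[1,4], I[2,2], I[2,3]^2.
HN type (ℓ=5): μ^(1)=63; μ^(2)=23; μ^(3)=-11/3; μ^(4)=-7; μ^(5)=-17

((0, 0, 0, 1); (1, 0, 0, 0); (1, 1, 1, 0); (0, 1, 0, 0); (0, 2, 2, 0))


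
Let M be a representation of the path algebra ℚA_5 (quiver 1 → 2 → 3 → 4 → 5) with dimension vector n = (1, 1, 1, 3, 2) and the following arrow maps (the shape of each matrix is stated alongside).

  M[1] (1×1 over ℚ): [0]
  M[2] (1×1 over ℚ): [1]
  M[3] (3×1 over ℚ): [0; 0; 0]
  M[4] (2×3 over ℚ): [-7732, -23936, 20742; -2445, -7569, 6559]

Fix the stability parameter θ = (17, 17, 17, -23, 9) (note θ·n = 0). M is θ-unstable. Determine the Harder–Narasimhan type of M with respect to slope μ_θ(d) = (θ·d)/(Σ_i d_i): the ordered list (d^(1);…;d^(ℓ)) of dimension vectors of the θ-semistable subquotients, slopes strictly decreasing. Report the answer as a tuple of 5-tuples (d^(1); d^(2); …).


Interval decomposition of M: I[1,1], I[2,3], I[4,4], I[4,5]^2.
HN type (ℓ=3): μ^(1)=17; μ^(2)=9; μ^(3)=-23

((1, 1, 1, 0, 0); (0, 0, 0, 0, 2); (0, 0, 0, 3, 0))


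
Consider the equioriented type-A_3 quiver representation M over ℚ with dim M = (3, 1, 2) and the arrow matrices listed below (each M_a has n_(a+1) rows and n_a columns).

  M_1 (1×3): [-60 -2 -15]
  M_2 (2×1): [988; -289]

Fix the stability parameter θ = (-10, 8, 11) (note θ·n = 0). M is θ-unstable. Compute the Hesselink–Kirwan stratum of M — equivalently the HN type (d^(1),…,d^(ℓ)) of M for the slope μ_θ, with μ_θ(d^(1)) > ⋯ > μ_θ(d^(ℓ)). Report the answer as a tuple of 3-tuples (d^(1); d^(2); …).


Interval decomposition of M: I[1,1]^2, I[1,3], I[3,3].
HN type (ℓ=3): μ^(1)=11; μ^(2)=8; μ^(3)=-10

((0, 0, 2); (0, 1, 0); (3, 0, 0))


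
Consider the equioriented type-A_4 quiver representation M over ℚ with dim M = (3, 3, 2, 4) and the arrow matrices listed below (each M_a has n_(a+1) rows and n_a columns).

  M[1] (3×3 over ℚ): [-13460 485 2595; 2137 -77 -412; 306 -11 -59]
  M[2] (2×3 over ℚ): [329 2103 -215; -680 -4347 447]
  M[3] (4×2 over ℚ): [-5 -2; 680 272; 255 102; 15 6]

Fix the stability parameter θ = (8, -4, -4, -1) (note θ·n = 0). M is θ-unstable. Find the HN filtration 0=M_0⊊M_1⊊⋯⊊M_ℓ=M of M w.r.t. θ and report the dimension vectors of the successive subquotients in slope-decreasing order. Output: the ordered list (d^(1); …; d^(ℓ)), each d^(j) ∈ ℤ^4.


Via rank(M_{q-1}∘⋯∘M_p): M ≅ I[1,1], I[1,3], I[1,4], I[2,2], I[4,4]^3.
μ_θ-semistable layers: μ^(1)=8; μ^(2)=0; μ^(3)=-1/4; μ^(4)=-1; μ^(5)=-4

((1, 0, 0, 0); (1, 1, 1, 0); (1, 1, 1, 1); (0, 0, 0, 3); (0, 1, 0, 0))


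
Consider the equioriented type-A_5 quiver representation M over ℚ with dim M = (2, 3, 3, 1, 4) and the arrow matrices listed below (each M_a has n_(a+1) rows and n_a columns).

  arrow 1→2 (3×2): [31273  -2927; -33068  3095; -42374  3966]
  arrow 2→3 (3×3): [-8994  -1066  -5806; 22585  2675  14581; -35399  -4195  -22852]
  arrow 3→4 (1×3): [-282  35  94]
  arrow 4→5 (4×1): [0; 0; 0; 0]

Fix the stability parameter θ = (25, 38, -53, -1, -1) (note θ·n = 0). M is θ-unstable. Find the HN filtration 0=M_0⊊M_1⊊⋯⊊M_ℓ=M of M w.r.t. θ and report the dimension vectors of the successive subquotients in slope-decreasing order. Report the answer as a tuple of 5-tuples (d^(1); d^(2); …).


Barcode: M ≅ I[1,3], I[1,4], I[2,3], I[5,5]^4. HN layers by μ_θ (4 steps, strictly decreasing):
  μ^(1)=10/3; μ^(2)=9/4; μ^(3)=-1; μ^(4)=-15/2

((1, 1, 1, 0, 0); (1, 1, 1, 1, 0); (0, 0, 0, 0, 4); (0, 1, 1, 0, 0))


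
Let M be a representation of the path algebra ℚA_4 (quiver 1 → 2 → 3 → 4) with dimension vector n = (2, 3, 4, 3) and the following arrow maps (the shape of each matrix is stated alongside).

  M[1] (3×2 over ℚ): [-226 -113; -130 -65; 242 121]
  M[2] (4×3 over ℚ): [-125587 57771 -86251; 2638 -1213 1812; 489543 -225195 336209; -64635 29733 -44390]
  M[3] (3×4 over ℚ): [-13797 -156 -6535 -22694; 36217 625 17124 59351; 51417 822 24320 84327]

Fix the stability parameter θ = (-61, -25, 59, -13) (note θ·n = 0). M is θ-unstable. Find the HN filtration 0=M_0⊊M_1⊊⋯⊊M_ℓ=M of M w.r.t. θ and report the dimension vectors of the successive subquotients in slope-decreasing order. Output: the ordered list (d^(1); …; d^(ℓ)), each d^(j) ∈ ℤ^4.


Barcode: M ≅ I[1,1], I[1,4], I[2,3], I[2,4], I[3,4]. HN layers by μ_θ (4 steps, strictly decreasing):
  μ^(1)=59; μ^(2)=23; μ^(3)=-25; μ^(4)=-61

((0, 0, 1, 0); (0, 0, 3, 3); (0, 3, 0, 0); (2, 0, 0, 0))


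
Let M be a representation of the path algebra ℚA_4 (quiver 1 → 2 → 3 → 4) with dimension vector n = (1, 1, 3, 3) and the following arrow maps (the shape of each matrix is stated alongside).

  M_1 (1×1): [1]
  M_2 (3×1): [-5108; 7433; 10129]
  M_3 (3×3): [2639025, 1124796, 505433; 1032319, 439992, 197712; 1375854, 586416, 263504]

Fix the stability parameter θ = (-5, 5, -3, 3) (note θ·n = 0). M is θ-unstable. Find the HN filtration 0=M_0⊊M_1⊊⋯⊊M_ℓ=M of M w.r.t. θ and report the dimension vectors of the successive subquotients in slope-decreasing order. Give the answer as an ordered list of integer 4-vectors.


Interval decomposition of M: I[1,4], I[3,3], I[3,4], I[4,4].
HN type (ℓ=4): μ^(1)=3; μ^(2)=1; μ^(3)=-3; μ^(4)=-5

((0, 0, 0, 3); (0, 1, 1, 0); (0, 0, 2, 0); (1, 0, 0, 0))


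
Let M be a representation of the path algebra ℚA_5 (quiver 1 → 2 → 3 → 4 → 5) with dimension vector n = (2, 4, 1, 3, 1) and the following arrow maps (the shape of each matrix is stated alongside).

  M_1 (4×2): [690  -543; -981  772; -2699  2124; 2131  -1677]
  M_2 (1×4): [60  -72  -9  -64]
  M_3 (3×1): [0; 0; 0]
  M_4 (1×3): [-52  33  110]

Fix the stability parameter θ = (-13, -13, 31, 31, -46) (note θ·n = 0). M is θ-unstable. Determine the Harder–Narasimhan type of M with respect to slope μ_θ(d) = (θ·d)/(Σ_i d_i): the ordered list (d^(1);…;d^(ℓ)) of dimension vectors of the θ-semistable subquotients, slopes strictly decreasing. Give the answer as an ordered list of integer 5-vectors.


Interval decomposition of M: I[1,2], I[1,3], I[2,2]^2, I[4,4]^2, I[4,5].
HN type (ℓ=3): μ^(1)=31; μ^(2)=-15/2; μ^(3)=-13

((0, 0, 1, 2, 0); (0, 0, 0, 1, 1); (2, 4, 0, 0, 0))


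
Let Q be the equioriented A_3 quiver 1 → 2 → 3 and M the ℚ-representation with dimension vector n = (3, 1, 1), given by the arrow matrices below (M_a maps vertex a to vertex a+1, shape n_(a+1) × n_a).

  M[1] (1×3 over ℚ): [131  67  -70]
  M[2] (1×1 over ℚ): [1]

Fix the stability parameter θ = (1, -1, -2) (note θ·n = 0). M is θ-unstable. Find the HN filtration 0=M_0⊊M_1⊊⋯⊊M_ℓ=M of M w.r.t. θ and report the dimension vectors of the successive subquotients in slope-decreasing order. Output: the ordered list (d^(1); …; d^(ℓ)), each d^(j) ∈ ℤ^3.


Barcode: M ≅ I[1,1]^2, I[1,3]. HN layers by μ_θ (2 steps, strictly decreasing):
  μ^(1)=1; μ^(2)=-2/3

((2, 0, 0); (1, 1, 1))


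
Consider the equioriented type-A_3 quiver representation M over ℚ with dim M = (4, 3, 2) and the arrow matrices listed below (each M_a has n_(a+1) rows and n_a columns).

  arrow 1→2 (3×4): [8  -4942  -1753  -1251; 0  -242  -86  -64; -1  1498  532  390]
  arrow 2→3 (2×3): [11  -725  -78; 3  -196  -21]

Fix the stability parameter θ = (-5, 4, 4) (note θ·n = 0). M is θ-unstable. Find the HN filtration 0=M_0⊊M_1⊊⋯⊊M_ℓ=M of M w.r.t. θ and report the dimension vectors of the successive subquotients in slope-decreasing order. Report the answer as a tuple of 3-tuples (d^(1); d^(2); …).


Via rank(M_{q-1}∘⋯∘M_p): M ≅ I[1,1], I[1,2], I[1,3]^2.
μ_θ-semistable layers: μ^(1)=4; μ^(2)=-5

((0, 3, 2); (4, 0, 0))


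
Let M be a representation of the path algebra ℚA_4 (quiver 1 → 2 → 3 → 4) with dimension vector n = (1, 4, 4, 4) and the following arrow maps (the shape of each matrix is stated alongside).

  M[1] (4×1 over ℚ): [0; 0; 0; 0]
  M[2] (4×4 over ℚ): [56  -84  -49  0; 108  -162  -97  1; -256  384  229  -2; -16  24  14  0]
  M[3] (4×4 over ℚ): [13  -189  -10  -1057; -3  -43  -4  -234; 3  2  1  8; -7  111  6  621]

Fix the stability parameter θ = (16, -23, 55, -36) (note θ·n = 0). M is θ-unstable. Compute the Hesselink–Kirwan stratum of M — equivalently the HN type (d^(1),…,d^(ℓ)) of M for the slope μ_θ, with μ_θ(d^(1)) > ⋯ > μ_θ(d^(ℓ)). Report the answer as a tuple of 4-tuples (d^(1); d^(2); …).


Interval decomposition of M: I[1,1], I[2,2]^2, I[2,4]^2, I[3,3], I[3,4], I[4,4].
HN type (ℓ=5): μ^(1)=55; μ^(2)=16; μ^(3)=19/2; μ^(4)=-23; μ^(5)=-36

((0, 0, 1, 0); (1, 0, 0, 0); (0, 0, 3, 3); (0, 4, 0, 0); (0, 0, 0, 1))


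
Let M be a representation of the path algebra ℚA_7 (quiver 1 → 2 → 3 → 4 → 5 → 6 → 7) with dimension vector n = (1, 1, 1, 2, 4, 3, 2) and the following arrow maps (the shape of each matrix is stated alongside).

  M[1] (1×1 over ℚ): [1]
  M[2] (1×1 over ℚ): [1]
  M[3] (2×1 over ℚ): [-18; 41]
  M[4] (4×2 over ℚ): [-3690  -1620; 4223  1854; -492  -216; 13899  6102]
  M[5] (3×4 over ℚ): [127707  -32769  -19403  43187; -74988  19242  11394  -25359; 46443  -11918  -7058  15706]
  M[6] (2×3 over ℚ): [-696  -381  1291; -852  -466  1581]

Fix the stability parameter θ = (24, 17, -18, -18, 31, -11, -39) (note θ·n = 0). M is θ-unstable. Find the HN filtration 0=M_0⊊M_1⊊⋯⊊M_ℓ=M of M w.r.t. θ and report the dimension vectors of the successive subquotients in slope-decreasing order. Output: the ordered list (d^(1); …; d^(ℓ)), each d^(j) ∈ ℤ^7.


Barcode: M ≅ I[1,4], I[4,7], I[5,5], I[5,6], I[5,7]. HN layers by μ_θ (5 steps, strictly decreasing):
  μ^(1)=31; μ^(2)=10; μ^(3)=5/4; μ^(4)=-19/3; μ^(5)=-18

((0, 0, 0, 0, 1, 0, 0); (0, 0, 0, 0, 1, 1, 0); (1, 1, 1, 1, 0, 0, 0); (0, 0, 0, 0, 2, 2, 2); (0, 0, 0, 1, 0, 0, 0))


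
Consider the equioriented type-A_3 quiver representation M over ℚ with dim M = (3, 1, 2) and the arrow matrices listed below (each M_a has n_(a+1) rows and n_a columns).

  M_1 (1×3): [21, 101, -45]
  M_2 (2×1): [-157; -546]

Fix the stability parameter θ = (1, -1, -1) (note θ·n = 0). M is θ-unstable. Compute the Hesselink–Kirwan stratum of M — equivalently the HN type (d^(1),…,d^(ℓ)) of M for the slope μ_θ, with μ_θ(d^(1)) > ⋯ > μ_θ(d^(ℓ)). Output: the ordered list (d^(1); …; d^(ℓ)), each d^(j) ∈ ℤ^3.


Barcode: M ≅ I[1,1]^2, I[1,3], I[3,3]. HN layers by μ_θ (3 steps, strictly decreasing):
  μ^(1)=1; μ^(2)=-1/3; μ^(3)=-1

((2, 0, 0); (1, 1, 1); (0, 0, 1))


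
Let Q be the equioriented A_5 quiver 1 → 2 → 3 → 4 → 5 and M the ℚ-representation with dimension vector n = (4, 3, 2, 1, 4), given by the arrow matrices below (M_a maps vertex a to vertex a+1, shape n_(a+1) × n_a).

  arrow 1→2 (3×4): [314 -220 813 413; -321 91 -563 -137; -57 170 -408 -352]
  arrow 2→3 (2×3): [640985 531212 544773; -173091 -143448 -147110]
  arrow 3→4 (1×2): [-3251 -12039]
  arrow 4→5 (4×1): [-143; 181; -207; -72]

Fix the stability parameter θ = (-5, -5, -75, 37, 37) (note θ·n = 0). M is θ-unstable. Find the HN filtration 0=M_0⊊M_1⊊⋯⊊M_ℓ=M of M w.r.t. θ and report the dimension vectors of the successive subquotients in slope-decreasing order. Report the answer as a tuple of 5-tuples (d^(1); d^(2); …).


Via rank(M_{q-1}∘⋯∘M_p): M ≅ I[1,1], I[1,2], I[1,3], I[1,5], I[5,5]^3.
μ_θ-semistable layers: μ^(1)=37; μ^(2)=-5; μ^(3)=-85/3

((0, 0, 0, 1, 4); (2, 1, 0, 0, 0); (2, 2, 2, 0, 0))


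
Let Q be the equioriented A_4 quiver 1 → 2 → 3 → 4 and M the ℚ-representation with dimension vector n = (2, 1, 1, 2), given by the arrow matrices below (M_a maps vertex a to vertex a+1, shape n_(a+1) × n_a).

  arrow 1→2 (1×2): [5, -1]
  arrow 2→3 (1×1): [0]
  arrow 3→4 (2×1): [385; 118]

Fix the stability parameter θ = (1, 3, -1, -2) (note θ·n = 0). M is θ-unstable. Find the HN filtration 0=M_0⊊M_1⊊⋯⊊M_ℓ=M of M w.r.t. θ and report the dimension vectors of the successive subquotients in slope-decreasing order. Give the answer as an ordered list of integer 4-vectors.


Via rank(M_{q-1}∘⋯∘M_p): M ≅ I[1,1], I[1,2], I[3,4], I[4,4].
μ_θ-semistable layers: μ^(1)=3; μ^(2)=1; μ^(3)=-3/2; μ^(4)=-2

((0, 1, 0, 0); (2, 0, 0, 0); (0, 0, 1, 1); (0, 0, 0, 1))


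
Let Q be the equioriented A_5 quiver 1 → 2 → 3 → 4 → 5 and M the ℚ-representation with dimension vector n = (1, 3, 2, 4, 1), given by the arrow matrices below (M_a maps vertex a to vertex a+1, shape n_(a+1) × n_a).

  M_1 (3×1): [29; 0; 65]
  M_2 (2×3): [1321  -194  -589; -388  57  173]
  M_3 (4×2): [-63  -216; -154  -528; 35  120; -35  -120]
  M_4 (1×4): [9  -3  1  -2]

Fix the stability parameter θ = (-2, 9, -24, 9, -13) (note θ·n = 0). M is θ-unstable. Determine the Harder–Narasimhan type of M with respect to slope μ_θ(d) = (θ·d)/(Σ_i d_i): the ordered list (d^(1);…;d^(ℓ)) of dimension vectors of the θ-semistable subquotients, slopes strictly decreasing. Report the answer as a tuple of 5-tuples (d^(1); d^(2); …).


Barcode: M ≅ I[1,3], I[2,2], I[2,4], I[4,4]^2, I[4,5]. HN layers by μ_θ (4 steps, strictly decreasing):
  μ^(1)=9; μ^(2)=-2; μ^(3)=-17/3; μ^(4)=-15/2

((0, 1, 0, 3, 0); (0, 0, 0, 1, 1); (1, 1, 1, 0, 0); (0, 1, 1, 0, 0))


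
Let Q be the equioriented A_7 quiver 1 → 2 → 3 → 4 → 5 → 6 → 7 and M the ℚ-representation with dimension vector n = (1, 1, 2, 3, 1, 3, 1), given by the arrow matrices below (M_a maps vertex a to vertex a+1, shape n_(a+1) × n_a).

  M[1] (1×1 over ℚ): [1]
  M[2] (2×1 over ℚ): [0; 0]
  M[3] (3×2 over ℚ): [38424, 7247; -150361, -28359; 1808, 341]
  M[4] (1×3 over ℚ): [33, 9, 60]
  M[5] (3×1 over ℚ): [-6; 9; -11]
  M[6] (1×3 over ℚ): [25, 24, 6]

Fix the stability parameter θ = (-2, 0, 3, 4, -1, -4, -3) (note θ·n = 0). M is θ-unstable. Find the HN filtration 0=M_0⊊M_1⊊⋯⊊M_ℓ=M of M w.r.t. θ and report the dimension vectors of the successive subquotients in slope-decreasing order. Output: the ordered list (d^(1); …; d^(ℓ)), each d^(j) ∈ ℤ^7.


Barcode: M ≅ I[1,2], I[3,4], I[3,6], I[4,4], I[6,6], I[6,7]. HN layers by μ_θ (7 steps, strictly decreasing):
  μ^(1)=4; μ^(2)=3; μ^(3)=1/2; μ^(4)=0; μ^(5)=-2; μ^(6)=-3; μ^(7)=-4

((0, 0, 0, 2, 0, 0, 0); (0, 0, 1, 0, 0, 0, 0); (0, 0, 1, 1, 1, 1, 0); (0, 1, 0, 0, 0, 0, 0); (1, 0, 0, 0, 0, 0, 0); (0, 0, 0, 0, 0, 0, 1); (0, 0, 0, 0, 0, 2, 0))


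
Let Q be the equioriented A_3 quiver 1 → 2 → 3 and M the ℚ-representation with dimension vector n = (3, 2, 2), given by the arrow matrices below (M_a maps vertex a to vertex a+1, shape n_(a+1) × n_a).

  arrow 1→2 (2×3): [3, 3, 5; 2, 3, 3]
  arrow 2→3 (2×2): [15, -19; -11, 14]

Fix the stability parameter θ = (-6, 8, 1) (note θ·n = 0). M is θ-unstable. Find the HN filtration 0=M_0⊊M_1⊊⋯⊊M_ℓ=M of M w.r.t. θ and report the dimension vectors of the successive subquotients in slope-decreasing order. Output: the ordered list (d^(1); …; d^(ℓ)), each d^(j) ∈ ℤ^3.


Interval decomposition of M: I[1,1], I[1,3]^2.
HN type (ℓ=2): μ^(1)=9/2; μ^(2)=-6

((0, 2, 2); (3, 0, 0))


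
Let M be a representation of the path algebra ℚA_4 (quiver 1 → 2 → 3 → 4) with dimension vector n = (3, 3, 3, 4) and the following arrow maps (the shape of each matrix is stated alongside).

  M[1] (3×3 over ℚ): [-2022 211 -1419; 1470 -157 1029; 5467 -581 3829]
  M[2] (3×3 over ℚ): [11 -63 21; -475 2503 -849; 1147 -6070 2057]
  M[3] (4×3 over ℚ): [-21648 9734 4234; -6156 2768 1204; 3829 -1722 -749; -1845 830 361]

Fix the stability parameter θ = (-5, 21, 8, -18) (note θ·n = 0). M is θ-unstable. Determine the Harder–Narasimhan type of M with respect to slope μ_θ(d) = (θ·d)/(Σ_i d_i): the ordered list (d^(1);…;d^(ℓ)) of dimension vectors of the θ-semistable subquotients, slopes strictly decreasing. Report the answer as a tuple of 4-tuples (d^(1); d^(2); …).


Via rank(M_{q-1}∘⋯∘M_p): M ≅ I[1,1], I[1,3], I[1,4], I[2,4], I[4,4]^2.
μ_θ-semistable layers: μ^(1)=29/2; μ^(2)=11/3; μ^(3)=-5; μ^(4)=-18

((0, 1, 1, 0); (0, 2, 2, 2); (3, 0, 0, 0); (0, 0, 0, 2))


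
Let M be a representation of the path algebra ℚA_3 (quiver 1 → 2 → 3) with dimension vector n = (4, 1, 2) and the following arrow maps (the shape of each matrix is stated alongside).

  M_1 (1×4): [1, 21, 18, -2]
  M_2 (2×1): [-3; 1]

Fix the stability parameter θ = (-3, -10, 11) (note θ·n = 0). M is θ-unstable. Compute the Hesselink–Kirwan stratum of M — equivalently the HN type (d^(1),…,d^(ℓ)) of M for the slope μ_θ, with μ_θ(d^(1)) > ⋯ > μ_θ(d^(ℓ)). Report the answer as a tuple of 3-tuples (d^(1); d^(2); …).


Barcode: M ≅ I[1,1]^3, I[1,3], I[3,3]. HN layers by μ_θ (3 steps, strictly decreasing):
  μ^(1)=11; μ^(2)=-3; μ^(3)=-13/2

((0, 0, 2); (3, 0, 0); (1, 1, 0))


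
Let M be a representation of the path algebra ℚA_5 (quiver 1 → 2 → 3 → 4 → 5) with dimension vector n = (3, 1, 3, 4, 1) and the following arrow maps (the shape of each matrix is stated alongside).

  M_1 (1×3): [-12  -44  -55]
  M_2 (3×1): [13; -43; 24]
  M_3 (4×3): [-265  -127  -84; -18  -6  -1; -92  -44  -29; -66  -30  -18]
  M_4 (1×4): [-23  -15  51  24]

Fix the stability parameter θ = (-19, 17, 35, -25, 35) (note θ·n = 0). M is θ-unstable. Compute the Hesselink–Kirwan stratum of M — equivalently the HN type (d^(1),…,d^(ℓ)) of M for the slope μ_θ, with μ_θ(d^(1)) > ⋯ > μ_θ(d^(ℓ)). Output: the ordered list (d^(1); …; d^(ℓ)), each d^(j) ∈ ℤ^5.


Barcode: M ≅ I[1,1]^2, I[1,3], I[3,4], I[3,5], I[4,4]^2. HN layers by μ_θ (5 steps, strictly decreasing):
  μ^(1)=35; μ^(2)=17; μ^(3)=5; μ^(4)=-19; μ^(5)=-25

((0, 0, 1, 0, 1); (0, 1, 0, 0, 0); (0, 0, 2, 2, 0); (3, 0, 0, 0, 0); (0, 0, 0, 2, 0))


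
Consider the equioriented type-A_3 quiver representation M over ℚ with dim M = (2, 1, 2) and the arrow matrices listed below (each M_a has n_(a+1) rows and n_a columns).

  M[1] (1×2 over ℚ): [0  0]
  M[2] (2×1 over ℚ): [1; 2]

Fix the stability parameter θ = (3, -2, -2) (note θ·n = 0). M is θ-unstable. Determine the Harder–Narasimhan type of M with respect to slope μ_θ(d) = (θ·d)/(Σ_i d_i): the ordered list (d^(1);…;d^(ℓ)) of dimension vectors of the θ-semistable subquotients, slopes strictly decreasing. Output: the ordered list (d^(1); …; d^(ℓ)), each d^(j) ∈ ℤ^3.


Barcode: M ≅ I[1,1]^2, I[2,3], I[3,3]. HN layers by μ_θ (2 steps, strictly decreasing):
  μ^(1)=3; μ^(2)=-2

((2, 0, 0); (0, 1, 2))


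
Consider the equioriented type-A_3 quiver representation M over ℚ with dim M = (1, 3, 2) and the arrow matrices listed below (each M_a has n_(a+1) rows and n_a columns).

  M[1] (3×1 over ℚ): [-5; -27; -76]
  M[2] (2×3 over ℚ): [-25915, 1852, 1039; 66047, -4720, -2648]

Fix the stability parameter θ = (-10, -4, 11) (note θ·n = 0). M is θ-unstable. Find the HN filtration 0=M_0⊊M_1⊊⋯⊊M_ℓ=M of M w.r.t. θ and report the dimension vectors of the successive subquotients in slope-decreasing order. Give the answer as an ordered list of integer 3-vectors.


Interval decomposition of M: I[1,3], I[2,2], I[2,3].
HN type (ℓ=3): μ^(1)=11; μ^(2)=-4; μ^(3)=-10

((0, 0, 2); (0, 3, 0); (1, 0, 0))


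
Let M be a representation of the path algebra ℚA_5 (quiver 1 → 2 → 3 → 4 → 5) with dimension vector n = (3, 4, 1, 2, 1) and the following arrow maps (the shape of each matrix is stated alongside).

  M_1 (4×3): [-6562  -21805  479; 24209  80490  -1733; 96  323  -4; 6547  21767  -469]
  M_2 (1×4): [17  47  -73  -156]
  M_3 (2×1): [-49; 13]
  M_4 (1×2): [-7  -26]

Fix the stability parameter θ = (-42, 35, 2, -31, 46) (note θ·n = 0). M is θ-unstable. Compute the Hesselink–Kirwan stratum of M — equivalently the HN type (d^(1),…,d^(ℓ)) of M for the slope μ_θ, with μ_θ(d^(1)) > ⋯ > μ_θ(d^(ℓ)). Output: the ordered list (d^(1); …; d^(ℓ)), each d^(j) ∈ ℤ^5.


Via rank(M_{q-1}∘⋯∘M_p): M ≅ I[1,2]^2, I[1,5], I[2,2], I[4,4].
μ_θ-semistable layers: μ^(1)=46; μ^(2)=35; μ^(3)=2; μ^(4)=-31; μ^(5)=-42

((0, 0, 0, 0, 1); (0, 3, 0, 0, 0); (0, 1, 1, 1, 0); (0, 0, 0, 1, 0); (3, 0, 0, 0, 0))


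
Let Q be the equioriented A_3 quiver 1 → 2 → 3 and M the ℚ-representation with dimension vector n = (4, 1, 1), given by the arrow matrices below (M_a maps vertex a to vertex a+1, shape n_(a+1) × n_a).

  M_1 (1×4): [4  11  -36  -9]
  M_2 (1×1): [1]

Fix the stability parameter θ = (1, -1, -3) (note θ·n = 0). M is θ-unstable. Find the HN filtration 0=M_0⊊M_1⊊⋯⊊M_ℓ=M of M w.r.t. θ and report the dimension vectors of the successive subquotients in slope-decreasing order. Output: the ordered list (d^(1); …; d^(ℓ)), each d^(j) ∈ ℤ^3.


Via rank(M_{q-1}∘⋯∘M_p): M ≅ I[1,1]^3, I[1,3].
μ_θ-semistable layers: μ^(1)=1; μ^(2)=-1

((3, 0, 0); (1, 1, 1))


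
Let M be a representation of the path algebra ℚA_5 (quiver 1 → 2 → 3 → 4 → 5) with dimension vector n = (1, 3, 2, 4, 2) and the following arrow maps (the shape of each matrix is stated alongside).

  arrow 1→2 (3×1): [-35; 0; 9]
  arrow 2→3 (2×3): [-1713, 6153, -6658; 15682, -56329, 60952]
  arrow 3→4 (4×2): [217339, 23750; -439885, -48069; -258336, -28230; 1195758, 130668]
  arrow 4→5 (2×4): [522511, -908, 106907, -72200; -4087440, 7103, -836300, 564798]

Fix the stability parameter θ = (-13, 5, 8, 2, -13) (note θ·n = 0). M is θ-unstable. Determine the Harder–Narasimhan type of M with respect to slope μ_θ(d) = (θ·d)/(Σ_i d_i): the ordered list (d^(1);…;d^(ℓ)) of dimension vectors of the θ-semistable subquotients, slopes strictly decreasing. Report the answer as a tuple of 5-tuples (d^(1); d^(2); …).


Via rank(M_{q-1}∘⋯∘M_p): M ≅ I[1,5], I[2,2], I[2,5], I[4,4]^2.
μ_θ-semistable layers: μ^(1)=5; μ^(2)=2; μ^(3)=1/2; μ^(4)=-13

((0, 1, 0, 0, 0); (0, 0, 0, 2, 0); (0, 2, 2, 2, 2); (1, 0, 0, 0, 0))


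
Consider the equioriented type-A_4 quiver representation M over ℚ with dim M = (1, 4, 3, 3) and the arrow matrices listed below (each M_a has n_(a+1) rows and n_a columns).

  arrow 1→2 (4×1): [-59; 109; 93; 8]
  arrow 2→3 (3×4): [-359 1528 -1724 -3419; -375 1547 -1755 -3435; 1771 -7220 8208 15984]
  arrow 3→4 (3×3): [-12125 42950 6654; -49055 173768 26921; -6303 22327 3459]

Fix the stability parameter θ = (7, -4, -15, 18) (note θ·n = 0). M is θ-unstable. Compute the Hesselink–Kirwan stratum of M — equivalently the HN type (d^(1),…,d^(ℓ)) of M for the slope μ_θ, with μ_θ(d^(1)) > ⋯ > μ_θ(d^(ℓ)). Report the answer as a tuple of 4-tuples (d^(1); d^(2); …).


Via rank(M_{q-1}∘⋯∘M_p): M ≅ I[1,4], I[2,2], I[2,4]^2.
μ_θ-semistable layers: μ^(1)=18; μ^(2)=-4; μ^(3)=-19/2

((0, 0, 0, 3); (1, 2, 1, 0); (0, 2, 2, 0))


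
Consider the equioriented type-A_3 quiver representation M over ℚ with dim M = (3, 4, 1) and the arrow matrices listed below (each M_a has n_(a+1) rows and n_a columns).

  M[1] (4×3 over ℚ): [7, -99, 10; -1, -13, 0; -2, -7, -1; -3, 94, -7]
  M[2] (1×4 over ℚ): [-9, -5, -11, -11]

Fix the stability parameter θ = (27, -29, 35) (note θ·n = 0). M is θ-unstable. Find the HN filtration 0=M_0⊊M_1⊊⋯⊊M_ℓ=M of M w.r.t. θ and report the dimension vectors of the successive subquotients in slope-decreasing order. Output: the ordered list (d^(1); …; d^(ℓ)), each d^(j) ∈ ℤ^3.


Interval decomposition of M: I[1,1], I[1,2], I[1,3], I[2,2]^2.
HN type (ℓ=4): μ^(1)=35; μ^(2)=27; μ^(3)=-1; μ^(4)=-29

((0, 0, 1); (1, 0, 0); (2, 2, 0); (0, 2, 0))


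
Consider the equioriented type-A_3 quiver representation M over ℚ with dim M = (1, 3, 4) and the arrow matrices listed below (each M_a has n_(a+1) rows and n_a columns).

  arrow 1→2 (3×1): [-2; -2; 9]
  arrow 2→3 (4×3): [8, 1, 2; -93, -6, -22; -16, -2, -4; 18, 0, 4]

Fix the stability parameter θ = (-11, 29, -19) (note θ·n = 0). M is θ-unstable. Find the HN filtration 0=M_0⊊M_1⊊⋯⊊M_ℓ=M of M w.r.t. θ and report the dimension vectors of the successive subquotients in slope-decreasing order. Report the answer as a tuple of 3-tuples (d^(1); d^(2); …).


Via rank(M_{q-1}∘⋯∘M_p): M ≅ I[1,2], I[2,3]^2, I[3,3]^2.
μ_θ-semistable layers: μ^(1)=29; μ^(2)=5; μ^(3)=-11; μ^(4)=-19

((0, 1, 0); (0, 2, 2); (1, 0, 0); (0, 0, 2))


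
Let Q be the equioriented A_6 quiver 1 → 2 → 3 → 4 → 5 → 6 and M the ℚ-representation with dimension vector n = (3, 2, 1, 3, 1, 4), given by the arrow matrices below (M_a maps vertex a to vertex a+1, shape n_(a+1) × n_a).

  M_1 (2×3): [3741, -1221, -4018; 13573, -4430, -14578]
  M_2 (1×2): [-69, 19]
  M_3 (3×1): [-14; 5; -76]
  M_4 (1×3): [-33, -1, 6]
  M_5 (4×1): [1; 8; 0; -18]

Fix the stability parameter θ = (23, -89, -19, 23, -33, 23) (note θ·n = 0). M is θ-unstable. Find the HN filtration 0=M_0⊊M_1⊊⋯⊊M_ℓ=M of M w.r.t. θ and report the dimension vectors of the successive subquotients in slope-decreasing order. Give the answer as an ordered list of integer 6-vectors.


Barcode: M ≅ I[1,1], I[1,2], I[1,6], I[4,4]^2, I[6,6]^3. HN layers by μ_θ (4 steps, strictly decreasing):
  μ^(1)=23; μ^(2)=-5; μ^(3)=-19; μ^(4)=-33

((1, 0, 0, 2, 0, 4); (0, 0, 0, 1, 1, 0); (0, 0, 1, 0, 0, 0); (2, 2, 0, 0, 0, 0))


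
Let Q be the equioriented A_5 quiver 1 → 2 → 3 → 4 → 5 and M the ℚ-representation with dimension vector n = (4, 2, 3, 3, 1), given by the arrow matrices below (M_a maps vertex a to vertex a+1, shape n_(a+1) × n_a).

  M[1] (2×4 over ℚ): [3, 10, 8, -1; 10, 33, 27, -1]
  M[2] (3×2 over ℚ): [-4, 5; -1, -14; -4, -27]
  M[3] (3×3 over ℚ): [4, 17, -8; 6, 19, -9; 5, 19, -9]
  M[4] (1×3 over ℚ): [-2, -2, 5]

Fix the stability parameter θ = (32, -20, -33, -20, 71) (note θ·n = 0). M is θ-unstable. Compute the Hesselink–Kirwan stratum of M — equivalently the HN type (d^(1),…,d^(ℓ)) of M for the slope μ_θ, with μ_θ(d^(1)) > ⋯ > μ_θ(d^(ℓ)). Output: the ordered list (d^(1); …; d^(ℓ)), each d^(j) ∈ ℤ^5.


Via rank(M_{q-1}∘⋯∘M_p): M ≅ I[1,1]^2, I[1,4], I[1,5], I[3,4].
μ_θ-semistable layers: μ^(1)=71; μ^(2)=32; μ^(3)=-41/4; μ^(4)=-20; μ^(5)=-33

((0, 0, 0, 0, 1); (2, 0, 0, 0, 0); (2, 2, 2, 2, 0); (0, 0, 0, 1, 0); (0, 0, 1, 0, 0))


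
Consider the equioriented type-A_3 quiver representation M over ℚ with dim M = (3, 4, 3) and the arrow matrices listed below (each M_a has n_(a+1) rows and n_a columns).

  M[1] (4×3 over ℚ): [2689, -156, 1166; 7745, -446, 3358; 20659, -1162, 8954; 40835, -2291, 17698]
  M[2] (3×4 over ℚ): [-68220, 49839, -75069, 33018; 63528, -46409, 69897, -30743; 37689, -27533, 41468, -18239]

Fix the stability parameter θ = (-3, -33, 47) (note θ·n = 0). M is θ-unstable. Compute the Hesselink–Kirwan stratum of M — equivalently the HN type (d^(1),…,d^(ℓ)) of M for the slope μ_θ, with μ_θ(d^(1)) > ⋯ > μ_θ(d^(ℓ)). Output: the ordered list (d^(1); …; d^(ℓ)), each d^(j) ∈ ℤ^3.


Via rank(M_{q-1}∘⋯∘M_p): M ≅ I[1,1], I[1,2], I[1,3], I[2,3]^2.
μ_θ-semistable layers: μ^(1)=47; μ^(2)=-3; μ^(3)=-18; μ^(4)=-33

((0, 0, 3); (1, 0, 0); (2, 2, 0); (0, 2, 0))


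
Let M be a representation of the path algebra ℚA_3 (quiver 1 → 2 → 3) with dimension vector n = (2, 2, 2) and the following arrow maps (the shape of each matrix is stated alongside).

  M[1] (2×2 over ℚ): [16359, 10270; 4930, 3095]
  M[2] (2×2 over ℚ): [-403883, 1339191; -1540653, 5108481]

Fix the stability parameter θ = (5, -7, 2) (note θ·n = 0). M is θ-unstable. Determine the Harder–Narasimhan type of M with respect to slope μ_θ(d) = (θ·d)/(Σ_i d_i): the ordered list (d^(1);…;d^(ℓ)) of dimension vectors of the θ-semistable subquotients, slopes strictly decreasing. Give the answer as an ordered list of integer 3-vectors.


Via rank(M_{q-1}∘⋯∘M_p): M ≅ I[1,2], I[1,3], I[3,3].
μ_θ-semistable layers: μ^(1)=2; μ^(2)=-1

((0, 0, 2); (2, 2, 0))


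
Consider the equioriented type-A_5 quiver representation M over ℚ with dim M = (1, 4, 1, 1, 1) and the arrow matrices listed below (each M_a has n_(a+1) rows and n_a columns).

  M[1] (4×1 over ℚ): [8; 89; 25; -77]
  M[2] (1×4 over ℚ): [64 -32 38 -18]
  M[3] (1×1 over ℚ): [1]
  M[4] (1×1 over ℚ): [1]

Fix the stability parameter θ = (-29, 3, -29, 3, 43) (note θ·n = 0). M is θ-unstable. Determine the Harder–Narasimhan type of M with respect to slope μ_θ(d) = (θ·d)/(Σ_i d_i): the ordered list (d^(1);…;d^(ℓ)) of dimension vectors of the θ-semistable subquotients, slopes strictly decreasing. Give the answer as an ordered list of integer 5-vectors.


Via rank(M_{q-1}∘⋯∘M_p): M ≅ I[1,2], I[2,2]^2, I[2,5].
μ_θ-semistable layers: μ^(1)=43; μ^(2)=3; μ^(3)=-13; μ^(4)=-29

((0, 0, 0, 0, 1); (0, 3, 0, 1, 0); (0, 1, 1, 0, 0); (1, 0, 0, 0, 0))


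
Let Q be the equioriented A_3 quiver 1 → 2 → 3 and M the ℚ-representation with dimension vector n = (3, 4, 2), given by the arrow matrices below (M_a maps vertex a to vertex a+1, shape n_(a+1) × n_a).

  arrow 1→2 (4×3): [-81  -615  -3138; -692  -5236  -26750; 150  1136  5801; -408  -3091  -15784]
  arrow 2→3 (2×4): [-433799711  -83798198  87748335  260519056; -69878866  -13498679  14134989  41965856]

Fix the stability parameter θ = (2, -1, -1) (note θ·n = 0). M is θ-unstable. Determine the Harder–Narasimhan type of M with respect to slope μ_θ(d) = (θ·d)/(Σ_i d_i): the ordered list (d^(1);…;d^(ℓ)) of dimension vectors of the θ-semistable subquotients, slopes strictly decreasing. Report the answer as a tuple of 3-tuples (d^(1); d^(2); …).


Interval decomposition of M: I[1,2], I[1,3]^2, I[2,2].
HN type (ℓ=3): μ^(1)=1/2; μ^(2)=0; μ^(3)=-1

((1, 1, 0); (2, 2, 2); (0, 1, 0))


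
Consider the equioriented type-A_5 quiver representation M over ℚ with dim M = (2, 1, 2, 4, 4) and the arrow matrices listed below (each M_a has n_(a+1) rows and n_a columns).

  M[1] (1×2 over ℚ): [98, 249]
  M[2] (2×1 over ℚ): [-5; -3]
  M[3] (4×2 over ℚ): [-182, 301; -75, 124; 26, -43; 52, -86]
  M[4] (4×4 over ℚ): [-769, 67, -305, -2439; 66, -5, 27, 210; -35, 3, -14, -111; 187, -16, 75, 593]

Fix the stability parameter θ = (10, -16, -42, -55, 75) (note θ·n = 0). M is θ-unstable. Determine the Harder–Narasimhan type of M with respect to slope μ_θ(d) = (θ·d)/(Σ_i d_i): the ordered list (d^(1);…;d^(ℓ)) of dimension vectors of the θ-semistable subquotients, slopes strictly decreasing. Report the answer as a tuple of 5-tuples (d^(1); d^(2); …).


Interval decomposition of M: I[1,1], I[1,5], I[3,5], I[4,5]^2.
HN type (ℓ=5): μ^(1)=75; μ^(2)=10; μ^(3)=-103/4; μ^(4)=-97/2; μ^(5)=-55

((0, 0, 0, 0, 4); (1, 0, 0, 0, 0); (1, 1, 1, 1, 0); (0, 0, 1, 1, 0); (0, 0, 0, 2, 0))


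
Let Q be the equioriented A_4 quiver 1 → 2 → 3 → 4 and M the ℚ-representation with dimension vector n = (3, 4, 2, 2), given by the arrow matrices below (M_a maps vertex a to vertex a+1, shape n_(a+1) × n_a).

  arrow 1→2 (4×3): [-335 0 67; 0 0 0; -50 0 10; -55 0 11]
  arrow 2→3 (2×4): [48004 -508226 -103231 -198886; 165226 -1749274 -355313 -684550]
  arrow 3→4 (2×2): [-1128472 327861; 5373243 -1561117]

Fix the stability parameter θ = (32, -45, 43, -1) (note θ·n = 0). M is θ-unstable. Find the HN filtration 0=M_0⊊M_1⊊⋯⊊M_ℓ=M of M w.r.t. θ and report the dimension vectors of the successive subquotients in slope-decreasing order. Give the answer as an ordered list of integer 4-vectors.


Via rank(M_{q-1}∘⋯∘M_p): M ≅ I[1,1]^2, I[1,4], I[2,2]^2, I[2,4].
μ_θ-semistable layers: μ^(1)=32; μ^(2)=21; μ^(3)=-13/2; μ^(4)=-45

((2, 0, 0, 0); (0, 0, 2, 2); (1, 1, 0, 0); (0, 3, 0, 0))


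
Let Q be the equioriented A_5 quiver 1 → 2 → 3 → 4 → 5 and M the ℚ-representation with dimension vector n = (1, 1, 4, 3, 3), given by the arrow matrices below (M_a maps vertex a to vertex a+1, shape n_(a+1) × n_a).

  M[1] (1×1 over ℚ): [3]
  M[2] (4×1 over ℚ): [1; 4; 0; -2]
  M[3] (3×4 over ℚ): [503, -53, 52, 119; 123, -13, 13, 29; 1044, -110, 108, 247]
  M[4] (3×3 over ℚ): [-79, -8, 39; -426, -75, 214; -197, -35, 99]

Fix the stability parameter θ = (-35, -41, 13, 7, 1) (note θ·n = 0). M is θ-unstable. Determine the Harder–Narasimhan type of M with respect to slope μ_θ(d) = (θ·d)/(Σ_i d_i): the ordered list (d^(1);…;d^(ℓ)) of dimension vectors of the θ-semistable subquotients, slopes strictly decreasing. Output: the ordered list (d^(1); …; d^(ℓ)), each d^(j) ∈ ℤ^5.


Via rank(M_{q-1}∘⋯∘M_p): M ≅ I[1,5], I[3,3], I[3,5]^2.
μ_θ-semistable layers: μ^(1)=13; μ^(2)=7; μ^(3)=-38

((0, 0, 1, 0, 0); (0, 0, 3, 3, 3); (1, 1, 0, 0, 0))


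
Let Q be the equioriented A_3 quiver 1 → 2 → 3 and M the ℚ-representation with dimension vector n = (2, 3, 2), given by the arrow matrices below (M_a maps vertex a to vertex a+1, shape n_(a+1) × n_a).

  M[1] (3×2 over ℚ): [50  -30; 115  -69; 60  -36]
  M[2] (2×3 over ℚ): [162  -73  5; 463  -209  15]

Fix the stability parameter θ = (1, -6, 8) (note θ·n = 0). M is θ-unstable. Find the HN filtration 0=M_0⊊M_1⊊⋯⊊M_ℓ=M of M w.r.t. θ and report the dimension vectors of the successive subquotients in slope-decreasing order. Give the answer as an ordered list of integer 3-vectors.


Barcode: M ≅ I[1,1], I[1,3], I[2,2], I[2,3]. HN layers by μ_θ (4 steps, strictly decreasing):
  μ^(1)=8; μ^(2)=1; μ^(3)=-5/2; μ^(4)=-6

((0, 0, 2); (1, 0, 0); (1, 1, 0); (0, 2, 0))


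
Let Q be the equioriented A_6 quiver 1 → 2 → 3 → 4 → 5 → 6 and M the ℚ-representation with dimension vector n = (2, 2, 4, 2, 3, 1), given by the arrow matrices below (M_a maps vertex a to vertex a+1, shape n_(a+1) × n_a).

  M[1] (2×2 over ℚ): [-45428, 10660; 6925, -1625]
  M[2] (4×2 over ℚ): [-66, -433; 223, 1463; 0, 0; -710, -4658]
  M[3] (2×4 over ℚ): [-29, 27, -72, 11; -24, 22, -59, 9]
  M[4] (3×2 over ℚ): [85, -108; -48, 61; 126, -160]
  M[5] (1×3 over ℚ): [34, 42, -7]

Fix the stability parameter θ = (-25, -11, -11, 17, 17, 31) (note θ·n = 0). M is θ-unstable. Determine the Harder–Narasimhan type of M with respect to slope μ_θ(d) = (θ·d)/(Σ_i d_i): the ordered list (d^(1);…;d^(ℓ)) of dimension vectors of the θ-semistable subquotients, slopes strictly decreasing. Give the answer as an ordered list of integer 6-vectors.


Interval decomposition of M: I[1,1], I[1,3], I[2,5], I[3,3], I[3,6], I[5,5].
HN type (ℓ=4): μ^(1)=31; μ^(2)=17; μ^(3)=-11; μ^(4)=-25

((0, 0, 0, 0, 0, 1); (0, 0, 0, 2, 3, 0); (0, 2, 4, 0, 0, 0); (2, 0, 0, 0, 0, 0))


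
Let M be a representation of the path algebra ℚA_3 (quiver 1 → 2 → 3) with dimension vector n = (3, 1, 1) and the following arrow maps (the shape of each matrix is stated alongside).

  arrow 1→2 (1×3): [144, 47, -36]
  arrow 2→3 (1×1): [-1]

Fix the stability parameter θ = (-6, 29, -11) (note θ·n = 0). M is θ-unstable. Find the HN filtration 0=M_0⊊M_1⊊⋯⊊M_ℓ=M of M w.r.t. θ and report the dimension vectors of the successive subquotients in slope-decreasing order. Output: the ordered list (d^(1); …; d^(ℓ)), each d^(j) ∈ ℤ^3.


Interval decomposition of M: I[1,1]^2, I[1,3].
HN type (ℓ=2): μ^(1)=9; μ^(2)=-6

((0, 1, 1); (3, 0, 0))


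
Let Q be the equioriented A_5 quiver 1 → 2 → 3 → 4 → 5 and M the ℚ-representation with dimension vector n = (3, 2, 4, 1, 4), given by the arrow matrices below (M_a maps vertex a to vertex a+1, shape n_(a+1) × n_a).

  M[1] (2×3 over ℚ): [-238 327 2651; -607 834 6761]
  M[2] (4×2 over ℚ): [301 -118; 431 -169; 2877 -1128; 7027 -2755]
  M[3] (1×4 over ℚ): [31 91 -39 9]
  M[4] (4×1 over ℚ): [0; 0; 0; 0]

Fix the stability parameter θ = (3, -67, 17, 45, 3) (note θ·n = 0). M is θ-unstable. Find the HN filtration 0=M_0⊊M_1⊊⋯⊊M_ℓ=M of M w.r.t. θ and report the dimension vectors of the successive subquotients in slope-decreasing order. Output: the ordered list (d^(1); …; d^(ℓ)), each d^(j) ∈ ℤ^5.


Interval decomposition of M: I[1,1], I[1,3], I[1,4], I[3,3]^2, I[5,5]^4.
HN type (ℓ=4): μ^(1)=45; μ^(2)=17; μ^(3)=3; μ^(4)=-32

((0, 0, 0, 1, 0); (0, 0, 4, 0, 0); (1, 0, 0, 0, 4); (2, 2, 0, 0, 0))


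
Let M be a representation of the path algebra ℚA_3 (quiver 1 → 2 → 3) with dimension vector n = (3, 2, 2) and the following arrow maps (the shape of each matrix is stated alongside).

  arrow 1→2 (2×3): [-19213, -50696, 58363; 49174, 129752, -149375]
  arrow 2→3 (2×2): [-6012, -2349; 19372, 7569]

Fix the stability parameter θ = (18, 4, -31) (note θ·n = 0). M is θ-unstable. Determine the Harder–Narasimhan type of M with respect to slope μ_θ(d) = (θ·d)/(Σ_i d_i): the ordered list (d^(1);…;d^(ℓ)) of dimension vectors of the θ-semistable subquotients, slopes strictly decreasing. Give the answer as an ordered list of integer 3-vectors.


Interval decomposition of M: I[1,1], I[1,2], I[1,3], I[3,3].
HN type (ℓ=4): μ^(1)=18; μ^(2)=11; μ^(3)=-3; μ^(4)=-31

((1, 0, 0); (1, 1, 0); (1, 1, 1); (0, 0, 1))
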